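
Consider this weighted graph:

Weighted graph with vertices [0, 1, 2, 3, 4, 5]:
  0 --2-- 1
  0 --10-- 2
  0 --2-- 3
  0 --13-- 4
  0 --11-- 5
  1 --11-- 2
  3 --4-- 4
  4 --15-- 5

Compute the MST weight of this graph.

Applying Kruskal's algorithm (sort edges by weight, add if no cycle):
  Add (0,3) w=2
  Add (0,1) w=2
  Add (3,4) w=4
  Add (0,2) w=10
  Add (0,5) w=11
  Skip (1,2) w=11 (creates cycle)
  Skip (0,4) w=13 (creates cycle)
  Skip (4,5) w=15 (creates cycle)
MST weight = 29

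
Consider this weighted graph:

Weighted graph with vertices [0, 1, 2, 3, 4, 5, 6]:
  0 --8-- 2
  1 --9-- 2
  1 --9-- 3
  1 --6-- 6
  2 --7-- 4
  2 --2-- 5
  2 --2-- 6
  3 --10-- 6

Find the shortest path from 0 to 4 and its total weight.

Using Dijkstra's algorithm from vertex 0:
Shortest path: 0 -> 2 -> 4
Total weight: 8 + 7 = 15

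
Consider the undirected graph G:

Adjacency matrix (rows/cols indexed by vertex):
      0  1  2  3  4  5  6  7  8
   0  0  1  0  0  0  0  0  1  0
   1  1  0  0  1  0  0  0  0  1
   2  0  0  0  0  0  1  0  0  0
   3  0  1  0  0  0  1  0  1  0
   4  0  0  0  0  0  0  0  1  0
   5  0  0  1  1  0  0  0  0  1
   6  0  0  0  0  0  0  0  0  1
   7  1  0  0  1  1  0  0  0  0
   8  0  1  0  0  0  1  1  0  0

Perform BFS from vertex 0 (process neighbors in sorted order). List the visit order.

BFS from vertex 0 (neighbors processed in ascending order):
Visit order: 0, 1, 7, 3, 8, 4, 5, 6, 2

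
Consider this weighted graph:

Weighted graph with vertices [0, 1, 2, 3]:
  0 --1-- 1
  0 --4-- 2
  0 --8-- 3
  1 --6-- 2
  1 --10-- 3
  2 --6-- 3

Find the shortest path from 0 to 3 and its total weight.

Using Dijkstra's algorithm from vertex 0:
Shortest path: 0 -> 3
Total weight: 8 = 8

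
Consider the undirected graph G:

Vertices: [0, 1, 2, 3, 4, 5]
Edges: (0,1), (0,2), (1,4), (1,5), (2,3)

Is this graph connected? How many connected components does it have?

Checking connectivity: the graph has 1 connected component(s).
All vertices are reachable from each other. The graph IS connected.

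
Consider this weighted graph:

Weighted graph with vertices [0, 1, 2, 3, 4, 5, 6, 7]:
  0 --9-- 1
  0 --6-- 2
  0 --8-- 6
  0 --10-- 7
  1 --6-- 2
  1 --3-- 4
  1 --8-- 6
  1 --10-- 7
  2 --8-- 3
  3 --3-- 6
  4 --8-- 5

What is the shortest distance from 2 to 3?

Using Dijkstra's algorithm from vertex 2:
Shortest path: 2 -> 3
Total weight: 8 = 8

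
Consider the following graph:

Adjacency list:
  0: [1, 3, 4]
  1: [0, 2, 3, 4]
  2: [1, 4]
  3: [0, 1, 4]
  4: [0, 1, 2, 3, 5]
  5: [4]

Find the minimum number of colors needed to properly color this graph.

The graph has a maximum clique of size 4 (lower bound on chromatic number).
A valid 4-coloring: {0: 2, 1: 1, 2: 2, 3: 3, 4: 0, 5: 1}.
Chromatic number = 4.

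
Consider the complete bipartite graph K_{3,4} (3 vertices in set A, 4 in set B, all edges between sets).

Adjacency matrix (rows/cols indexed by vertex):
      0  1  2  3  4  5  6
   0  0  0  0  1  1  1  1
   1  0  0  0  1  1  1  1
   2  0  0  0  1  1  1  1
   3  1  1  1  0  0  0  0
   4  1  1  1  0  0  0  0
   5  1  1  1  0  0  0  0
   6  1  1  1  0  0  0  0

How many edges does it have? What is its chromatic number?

K_{3,4} has 3 * 4 = 12 edges.
Bipartite graphs have chromatic number 2 (color each partition differently).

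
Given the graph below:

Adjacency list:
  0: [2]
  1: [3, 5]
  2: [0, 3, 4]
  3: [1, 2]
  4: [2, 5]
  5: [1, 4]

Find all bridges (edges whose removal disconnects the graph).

A bridge is an edge whose removal increases the number of connected components.
Bridges found: (0,2)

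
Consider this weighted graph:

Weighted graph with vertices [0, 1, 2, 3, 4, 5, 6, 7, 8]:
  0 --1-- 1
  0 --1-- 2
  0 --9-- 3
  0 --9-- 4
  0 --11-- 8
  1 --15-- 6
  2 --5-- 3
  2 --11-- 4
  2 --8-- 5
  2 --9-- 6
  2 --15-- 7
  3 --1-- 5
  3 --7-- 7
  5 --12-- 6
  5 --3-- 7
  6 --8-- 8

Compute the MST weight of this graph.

Applying Kruskal's algorithm (sort edges by weight, add if no cycle):
  Add (0,2) w=1
  Add (0,1) w=1
  Add (3,5) w=1
  Add (5,7) w=3
  Add (2,3) w=5
  Skip (3,7) w=7 (creates cycle)
  Skip (2,5) w=8 (creates cycle)
  Add (6,8) w=8
  Add (0,4) w=9
  Skip (0,3) w=9 (creates cycle)
  Add (2,6) w=9
  Skip (0,8) w=11 (creates cycle)
  Skip (2,4) w=11 (creates cycle)
  Skip (5,6) w=12 (creates cycle)
  Skip (1,6) w=15 (creates cycle)
  Skip (2,7) w=15 (creates cycle)
MST weight = 37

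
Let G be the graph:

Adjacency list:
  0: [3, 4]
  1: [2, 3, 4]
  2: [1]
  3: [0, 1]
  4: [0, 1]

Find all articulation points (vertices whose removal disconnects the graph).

An articulation point is a vertex whose removal disconnects the graph.
Articulation points: [1]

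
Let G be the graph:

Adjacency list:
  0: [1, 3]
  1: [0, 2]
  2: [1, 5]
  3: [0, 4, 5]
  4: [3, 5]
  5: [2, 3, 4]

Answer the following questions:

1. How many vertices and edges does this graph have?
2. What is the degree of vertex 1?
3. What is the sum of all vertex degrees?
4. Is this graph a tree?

Count: 6 vertices, 7 edges.
Vertex 1 has neighbors [0, 2], degree = 2.
Handshaking lemma: 2 * 7 = 14.
A tree on 6 vertices has 5 edges. This graph has 7 edges (2 extra). Not a tree.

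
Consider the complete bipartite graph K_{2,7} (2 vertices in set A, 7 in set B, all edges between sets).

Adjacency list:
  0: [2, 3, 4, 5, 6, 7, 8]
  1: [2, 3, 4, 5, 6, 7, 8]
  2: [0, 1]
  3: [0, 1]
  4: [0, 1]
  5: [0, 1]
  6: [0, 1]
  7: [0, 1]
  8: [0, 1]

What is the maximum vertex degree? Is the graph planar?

Set-A vertices have degree 7; set-B vertices have degree 2. Maximum degree = max(2,7) = 7.
min(2,7) <= 2, so K_{2,7} avoids a K_{3,3} subdivision and is planar.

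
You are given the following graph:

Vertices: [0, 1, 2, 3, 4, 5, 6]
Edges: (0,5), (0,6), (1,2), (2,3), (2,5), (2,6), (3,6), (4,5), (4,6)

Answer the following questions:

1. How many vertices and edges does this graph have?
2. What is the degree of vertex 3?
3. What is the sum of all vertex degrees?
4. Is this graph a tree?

Count: 7 vertices, 9 edges.
Vertex 3 has neighbors [2, 6], degree = 2.
Handshaking lemma: 2 * 9 = 18.
A tree on 7 vertices has 6 edges. This graph has 9 edges (3 extra). Not a tree.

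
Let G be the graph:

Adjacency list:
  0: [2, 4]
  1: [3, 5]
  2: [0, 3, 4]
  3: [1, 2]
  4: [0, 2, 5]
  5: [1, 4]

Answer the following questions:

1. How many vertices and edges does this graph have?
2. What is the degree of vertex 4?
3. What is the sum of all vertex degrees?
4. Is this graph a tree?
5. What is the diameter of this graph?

Count: 6 vertices, 7 edges.
Vertex 4 has neighbors [0, 2, 5], degree = 3.
Handshaking lemma: 2 * 7 = 14.
A tree on 6 vertices has 5 edges. This graph has 7 edges (2 extra). Not a tree.
Diameter (longest shortest path) = 3.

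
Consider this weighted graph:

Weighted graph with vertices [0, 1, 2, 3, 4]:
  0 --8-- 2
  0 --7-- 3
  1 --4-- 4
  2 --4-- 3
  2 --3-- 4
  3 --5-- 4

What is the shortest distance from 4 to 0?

Using Dijkstra's algorithm from vertex 4:
Shortest path: 4 -> 2 -> 0
Total weight: 3 + 8 = 11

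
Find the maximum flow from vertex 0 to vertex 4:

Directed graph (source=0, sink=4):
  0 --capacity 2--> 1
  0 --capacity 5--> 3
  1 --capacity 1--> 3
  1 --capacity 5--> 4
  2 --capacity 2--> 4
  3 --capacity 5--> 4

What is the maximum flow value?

Computing max flow:
  Flow on (0->1): 2/2
  Flow on (0->3): 5/5
  Flow on (1->4): 2/5
  Flow on (3->4): 5/5
Maximum flow = 7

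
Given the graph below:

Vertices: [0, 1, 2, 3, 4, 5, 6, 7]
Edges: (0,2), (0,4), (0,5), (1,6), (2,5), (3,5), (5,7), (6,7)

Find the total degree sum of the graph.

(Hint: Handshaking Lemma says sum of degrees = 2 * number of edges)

Count edges: 8 edges.
By Handshaking Lemma: sum of degrees = 2 * 8 = 16.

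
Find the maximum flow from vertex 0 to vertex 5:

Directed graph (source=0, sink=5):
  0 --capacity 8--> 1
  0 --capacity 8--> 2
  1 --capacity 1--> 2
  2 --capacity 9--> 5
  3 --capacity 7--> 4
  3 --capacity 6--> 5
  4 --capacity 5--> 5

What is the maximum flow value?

Computing max flow:
  Flow on (0->1): 1/8
  Flow on (0->2): 8/8
  Flow on (1->2): 1/1
  Flow on (2->5): 9/9
Maximum flow = 9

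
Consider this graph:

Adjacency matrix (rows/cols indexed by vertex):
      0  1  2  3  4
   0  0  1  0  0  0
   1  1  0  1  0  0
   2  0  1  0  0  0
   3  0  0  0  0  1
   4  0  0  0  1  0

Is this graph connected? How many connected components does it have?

Checking connectivity: the graph has 2 connected component(s).
Components: [[0, 1, 2], [3, 4]]. The graph is NOT connected.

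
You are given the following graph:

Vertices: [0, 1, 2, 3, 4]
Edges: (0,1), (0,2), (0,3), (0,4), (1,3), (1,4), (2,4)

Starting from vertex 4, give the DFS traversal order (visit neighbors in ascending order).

DFS from vertex 4 (neighbors processed in ascending order):
Visit order: 4, 0, 1, 3, 2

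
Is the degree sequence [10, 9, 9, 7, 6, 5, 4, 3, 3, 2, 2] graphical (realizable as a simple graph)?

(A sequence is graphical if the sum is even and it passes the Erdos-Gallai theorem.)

Sum of degrees = 60. Sum is even but fails Erdos-Gallai. The sequence is NOT graphical.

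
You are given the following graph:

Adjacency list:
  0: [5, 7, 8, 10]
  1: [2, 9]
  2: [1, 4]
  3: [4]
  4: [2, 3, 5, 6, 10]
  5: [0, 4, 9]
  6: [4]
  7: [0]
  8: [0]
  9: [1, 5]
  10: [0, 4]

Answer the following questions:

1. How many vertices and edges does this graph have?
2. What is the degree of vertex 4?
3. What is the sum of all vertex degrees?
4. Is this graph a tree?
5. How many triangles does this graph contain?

Count: 11 vertices, 12 edges.
Vertex 4 has neighbors [2, 3, 5, 6, 10], degree = 5.
Handshaking lemma: 2 * 12 = 24.
A tree on 11 vertices has 10 edges. This graph has 12 edges (2 extra). Not a tree.
Number of triangles = 0.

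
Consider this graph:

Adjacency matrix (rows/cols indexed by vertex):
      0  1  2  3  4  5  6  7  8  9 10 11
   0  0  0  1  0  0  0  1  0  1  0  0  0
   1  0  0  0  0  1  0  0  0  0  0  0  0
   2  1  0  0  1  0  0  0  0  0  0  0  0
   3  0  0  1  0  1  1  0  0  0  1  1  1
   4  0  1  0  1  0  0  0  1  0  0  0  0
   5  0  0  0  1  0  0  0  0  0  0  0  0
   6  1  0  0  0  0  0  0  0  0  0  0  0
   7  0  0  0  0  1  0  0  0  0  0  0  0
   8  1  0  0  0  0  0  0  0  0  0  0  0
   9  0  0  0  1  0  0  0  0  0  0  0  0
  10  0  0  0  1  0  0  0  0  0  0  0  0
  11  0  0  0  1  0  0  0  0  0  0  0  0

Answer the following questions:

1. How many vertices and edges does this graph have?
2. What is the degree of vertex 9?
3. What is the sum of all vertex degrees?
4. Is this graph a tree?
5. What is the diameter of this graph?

Count: 12 vertices, 11 edges.
Vertex 9 has neighbors [3], degree = 1.
Handshaking lemma: 2 * 11 = 22.
A graph is a tree iff it is connected and has exactly n-1 edges. This graph is connected (all 12 vertices in one component) and has 12-1 = 11 edges. It is a tree.
Diameter (longest shortest path) = 5.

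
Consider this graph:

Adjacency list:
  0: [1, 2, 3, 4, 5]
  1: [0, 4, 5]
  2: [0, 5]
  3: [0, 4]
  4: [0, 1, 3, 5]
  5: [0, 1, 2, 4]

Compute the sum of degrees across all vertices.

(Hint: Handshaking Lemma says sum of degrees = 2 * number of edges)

Count edges: 10 edges.
By Handshaking Lemma: sum of degrees = 2 * 10 = 20.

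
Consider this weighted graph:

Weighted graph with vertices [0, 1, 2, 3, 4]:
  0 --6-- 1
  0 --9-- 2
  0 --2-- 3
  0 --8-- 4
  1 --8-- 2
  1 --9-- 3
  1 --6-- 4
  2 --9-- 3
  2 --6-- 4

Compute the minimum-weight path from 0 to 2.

Using Dijkstra's algorithm from vertex 0:
Shortest path: 0 -> 2
Total weight: 9 = 9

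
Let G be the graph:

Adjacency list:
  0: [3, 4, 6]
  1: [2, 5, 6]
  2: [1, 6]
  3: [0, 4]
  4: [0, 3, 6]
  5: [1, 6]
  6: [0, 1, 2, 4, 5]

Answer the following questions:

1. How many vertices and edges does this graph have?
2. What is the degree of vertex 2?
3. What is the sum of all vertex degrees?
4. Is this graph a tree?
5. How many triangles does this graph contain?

Count: 7 vertices, 10 edges.
Vertex 2 has neighbors [1, 6], degree = 2.
Handshaking lemma: 2 * 10 = 20.
A tree on 7 vertices has 6 edges. This graph has 10 edges (4 extra). Not a tree.
Number of triangles = 4.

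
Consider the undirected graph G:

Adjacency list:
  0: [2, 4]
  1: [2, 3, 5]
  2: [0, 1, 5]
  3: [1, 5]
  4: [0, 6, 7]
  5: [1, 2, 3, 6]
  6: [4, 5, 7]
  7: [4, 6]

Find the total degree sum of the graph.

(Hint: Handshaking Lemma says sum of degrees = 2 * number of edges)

Count edges: 11 edges.
By Handshaking Lemma: sum of degrees = 2 * 11 = 22.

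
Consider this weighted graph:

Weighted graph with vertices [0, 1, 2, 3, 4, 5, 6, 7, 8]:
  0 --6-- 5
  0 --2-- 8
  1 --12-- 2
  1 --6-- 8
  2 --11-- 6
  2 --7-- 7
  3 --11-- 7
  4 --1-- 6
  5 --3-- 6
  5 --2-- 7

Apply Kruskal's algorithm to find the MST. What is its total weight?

Applying Kruskal's algorithm (sort edges by weight, add if no cycle):
  Add (4,6) w=1
  Add (0,8) w=2
  Add (5,7) w=2
  Add (5,6) w=3
  Add (0,5) w=6
  Add (1,8) w=6
  Add (2,7) w=7
  Skip (2,6) w=11 (creates cycle)
  Add (3,7) w=11
  Skip (1,2) w=12 (creates cycle)
MST weight = 38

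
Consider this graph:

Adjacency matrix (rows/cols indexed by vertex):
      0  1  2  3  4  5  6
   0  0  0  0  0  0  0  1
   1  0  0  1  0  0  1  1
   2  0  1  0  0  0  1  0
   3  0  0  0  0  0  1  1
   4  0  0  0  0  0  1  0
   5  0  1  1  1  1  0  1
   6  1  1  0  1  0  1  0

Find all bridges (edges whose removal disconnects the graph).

A bridge is an edge whose removal increases the number of connected components.
Bridges found: (0,6), (4,5)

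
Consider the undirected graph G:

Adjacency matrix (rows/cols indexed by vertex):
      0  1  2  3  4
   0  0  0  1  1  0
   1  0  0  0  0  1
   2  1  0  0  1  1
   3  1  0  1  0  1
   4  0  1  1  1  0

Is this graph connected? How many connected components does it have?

Checking connectivity: the graph has 1 connected component(s).
All vertices are reachable from each other. The graph IS connected.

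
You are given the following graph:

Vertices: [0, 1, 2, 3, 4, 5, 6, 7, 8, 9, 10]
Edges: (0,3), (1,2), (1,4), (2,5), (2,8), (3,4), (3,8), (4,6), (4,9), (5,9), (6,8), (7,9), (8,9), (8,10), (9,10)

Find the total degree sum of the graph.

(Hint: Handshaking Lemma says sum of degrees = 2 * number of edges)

Count edges: 15 edges.
By Handshaking Lemma: sum of degrees = 2 * 15 = 30.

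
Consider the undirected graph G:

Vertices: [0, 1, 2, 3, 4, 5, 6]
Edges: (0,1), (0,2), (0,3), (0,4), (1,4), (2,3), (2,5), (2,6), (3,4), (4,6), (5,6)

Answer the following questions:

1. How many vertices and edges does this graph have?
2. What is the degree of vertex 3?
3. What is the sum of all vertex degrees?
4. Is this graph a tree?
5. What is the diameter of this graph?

Count: 7 vertices, 11 edges.
Vertex 3 has neighbors [0, 2, 4], degree = 3.
Handshaking lemma: 2 * 11 = 22.
A tree on 7 vertices has 6 edges. This graph has 11 edges (5 extra). Not a tree.
Diameter (longest shortest path) = 3.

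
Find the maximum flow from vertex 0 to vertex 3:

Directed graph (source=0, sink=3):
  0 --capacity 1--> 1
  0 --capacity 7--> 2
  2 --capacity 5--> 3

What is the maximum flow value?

Computing max flow:
  Flow on (0->2): 5/7
  Flow on (2->3): 5/5
Maximum flow = 5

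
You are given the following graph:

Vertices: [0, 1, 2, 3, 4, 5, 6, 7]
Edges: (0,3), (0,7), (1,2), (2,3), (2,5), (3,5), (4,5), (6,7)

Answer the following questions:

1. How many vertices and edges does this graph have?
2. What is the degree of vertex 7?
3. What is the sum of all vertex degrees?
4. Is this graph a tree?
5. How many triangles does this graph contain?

Count: 8 vertices, 8 edges.
Vertex 7 has neighbors [0, 6], degree = 2.
Handshaking lemma: 2 * 8 = 16.
A tree on 8 vertices has 7 edges. This graph has 8 edges (1 extra). Not a tree.
Number of triangles = 1.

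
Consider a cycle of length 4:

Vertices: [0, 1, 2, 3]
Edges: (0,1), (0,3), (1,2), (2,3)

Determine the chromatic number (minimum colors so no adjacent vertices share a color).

This is an even cycle (C_4). Even cycles are bipartite.
Chromatic number = 2.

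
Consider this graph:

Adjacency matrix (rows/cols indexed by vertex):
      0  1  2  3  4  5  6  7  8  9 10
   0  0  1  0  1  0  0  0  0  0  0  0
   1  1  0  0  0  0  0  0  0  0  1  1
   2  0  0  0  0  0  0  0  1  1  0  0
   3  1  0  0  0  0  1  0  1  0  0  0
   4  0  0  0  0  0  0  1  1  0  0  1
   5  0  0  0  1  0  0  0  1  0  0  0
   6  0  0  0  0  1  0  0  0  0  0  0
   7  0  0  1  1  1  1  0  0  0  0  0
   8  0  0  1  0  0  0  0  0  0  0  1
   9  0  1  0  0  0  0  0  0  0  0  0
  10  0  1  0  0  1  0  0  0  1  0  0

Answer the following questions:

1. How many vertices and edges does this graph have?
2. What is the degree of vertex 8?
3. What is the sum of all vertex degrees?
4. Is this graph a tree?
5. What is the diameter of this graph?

Count: 11 vertices, 13 edges.
Vertex 8 has neighbors [2, 10], degree = 2.
Handshaking lemma: 2 * 13 = 26.
A tree on 11 vertices has 10 edges. This graph has 13 edges (3 extra). Not a tree.
Diameter (longest shortest path) = 4.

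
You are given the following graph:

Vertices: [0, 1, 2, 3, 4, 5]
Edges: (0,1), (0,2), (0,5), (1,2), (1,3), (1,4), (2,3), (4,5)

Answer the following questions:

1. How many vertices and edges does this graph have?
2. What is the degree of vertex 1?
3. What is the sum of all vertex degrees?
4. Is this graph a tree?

Count: 6 vertices, 8 edges.
Vertex 1 has neighbors [0, 2, 3, 4], degree = 4.
Handshaking lemma: 2 * 8 = 16.
A tree on 6 vertices has 5 edges. This graph has 8 edges (3 extra). Not a tree.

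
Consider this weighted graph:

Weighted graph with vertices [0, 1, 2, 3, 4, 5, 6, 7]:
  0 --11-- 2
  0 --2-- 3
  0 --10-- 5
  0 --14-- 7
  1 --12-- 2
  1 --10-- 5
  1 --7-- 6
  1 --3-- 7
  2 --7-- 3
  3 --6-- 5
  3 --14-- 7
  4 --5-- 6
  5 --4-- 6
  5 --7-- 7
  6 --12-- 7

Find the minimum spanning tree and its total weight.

Applying Kruskal's algorithm (sort edges by weight, add if no cycle):
  Add (0,3) w=2
  Add (1,7) w=3
  Add (5,6) w=4
  Add (4,6) w=5
  Add (3,5) w=6
  Add (1,6) w=7
  Add (2,3) w=7
  Skip (5,7) w=7 (creates cycle)
  Skip (0,5) w=10 (creates cycle)
  Skip (1,5) w=10 (creates cycle)
  Skip (0,2) w=11 (creates cycle)
  Skip (1,2) w=12 (creates cycle)
  Skip (6,7) w=12 (creates cycle)
  Skip (0,7) w=14 (creates cycle)
  Skip (3,7) w=14 (creates cycle)
MST weight = 34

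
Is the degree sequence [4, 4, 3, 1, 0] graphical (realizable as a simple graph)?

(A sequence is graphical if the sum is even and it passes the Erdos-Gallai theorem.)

Sum of degrees = 12. Sum is even but fails Erdos-Gallai. The sequence is NOT graphical.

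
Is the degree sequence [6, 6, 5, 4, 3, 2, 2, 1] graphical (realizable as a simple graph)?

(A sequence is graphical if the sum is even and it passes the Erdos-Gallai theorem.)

Sum of degrees = 29. Sum is odd, so the sequence is NOT graphical.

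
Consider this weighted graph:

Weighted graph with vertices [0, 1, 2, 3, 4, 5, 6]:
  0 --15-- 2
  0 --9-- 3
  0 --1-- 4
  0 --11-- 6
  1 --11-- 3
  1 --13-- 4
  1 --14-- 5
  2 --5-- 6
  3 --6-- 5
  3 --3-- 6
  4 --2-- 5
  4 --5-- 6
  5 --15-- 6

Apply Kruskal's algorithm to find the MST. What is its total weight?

Applying Kruskal's algorithm (sort edges by weight, add if no cycle):
  Add (0,4) w=1
  Add (4,5) w=2
  Add (3,6) w=3
  Add (2,6) w=5
  Add (4,6) w=5
  Skip (3,5) w=6 (creates cycle)
  Skip (0,3) w=9 (creates cycle)
  Skip (0,6) w=11 (creates cycle)
  Add (1,3) w=11
  Skip (1,4) w=13 (creates cycle)
  Skip (1,5) w=14 (creates cycle)
  Skip (0,2) w=15 (creates cycle)
  Skip (5,6) w=15 (creates cycle)
MST weight = 27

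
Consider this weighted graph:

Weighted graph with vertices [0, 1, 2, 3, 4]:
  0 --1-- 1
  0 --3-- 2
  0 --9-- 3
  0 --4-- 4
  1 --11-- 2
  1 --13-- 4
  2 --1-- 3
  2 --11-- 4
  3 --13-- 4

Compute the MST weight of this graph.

Applying Kruskal's algorithm (sort edges by weight, add if no cycle):
  Add (0,1) w=1
  Add (2,3) w=1
  Add (0,2) w=3
  Add (0,4) w=4
  Skip (0,3) w=9 (creates cycle)
  Skip (1,2) w=11 (creates cycle)
  Skip (2,4) w=11 (creates cycle)
  Skip (1,4) w=13 (creates cycle)
  Skip (3,4) w=13 (creates cycle)
MST weight = 9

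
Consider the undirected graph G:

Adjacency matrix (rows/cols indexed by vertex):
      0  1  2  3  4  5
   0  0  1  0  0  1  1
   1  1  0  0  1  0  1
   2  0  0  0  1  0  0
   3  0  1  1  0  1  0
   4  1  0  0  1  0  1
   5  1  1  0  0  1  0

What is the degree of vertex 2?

Vertex 2 has neighbors [3], so deg(2) = 1.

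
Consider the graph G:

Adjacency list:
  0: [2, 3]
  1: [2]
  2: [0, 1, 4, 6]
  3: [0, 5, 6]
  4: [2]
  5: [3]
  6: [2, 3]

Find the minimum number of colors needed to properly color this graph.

The graph has a maximum clique of size 2 (lower bound on chromatic number).
A valid 2-coloring: {0: 1, 1: 1, 2: 0, 3: 0, 4: 1, 5: 1, 6: 1}.
Chromatic number = 2.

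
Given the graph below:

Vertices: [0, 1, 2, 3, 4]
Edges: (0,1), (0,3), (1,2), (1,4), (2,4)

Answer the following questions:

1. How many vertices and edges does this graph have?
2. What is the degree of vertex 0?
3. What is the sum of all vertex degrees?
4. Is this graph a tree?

Count: 5 vertices, 5 edges.
Vertex 0 has neighbors [1, 3], degree = 2.
Handshaking lemma: 2 * 5 = 10.
A tree on 5 vertices has 4 edges. This graph has 5 edges (1 extra). Not a tree.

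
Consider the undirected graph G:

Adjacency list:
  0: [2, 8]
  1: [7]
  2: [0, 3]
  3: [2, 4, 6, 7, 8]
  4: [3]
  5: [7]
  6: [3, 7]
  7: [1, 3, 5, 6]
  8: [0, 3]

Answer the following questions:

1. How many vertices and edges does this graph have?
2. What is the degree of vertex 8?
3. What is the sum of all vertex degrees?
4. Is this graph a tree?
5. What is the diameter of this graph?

Count: 9 vertices, 10 edges.
Vertex 8 has neighbors [0, 3], degree = 2.
Handshaking lemma: 2 * 10 = 20.
A tree on 9 vertices has 8 edges. This graph has 10 edges (2 extra). Not a tree.
Diameter (longest shortest path) = 4.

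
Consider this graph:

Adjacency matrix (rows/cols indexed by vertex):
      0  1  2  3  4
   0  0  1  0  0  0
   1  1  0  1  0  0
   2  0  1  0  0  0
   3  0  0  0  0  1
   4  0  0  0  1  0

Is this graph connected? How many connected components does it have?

Checking connectivity: the graph has 2 connected component(s).
Components: [[0, 1, 2], [3, 4]]. The graph is NOT connected.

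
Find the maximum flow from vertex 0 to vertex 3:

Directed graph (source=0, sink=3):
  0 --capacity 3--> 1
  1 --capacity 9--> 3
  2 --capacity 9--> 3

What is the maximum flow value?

Computing max flow:
  Flow on (0->1): 3/3
  Flow on (1->3): 3/9
Maximum flow = 3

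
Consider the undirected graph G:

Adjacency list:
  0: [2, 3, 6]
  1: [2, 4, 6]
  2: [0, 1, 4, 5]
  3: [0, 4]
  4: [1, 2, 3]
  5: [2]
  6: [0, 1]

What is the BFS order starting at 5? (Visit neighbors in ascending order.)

BFS from vertex 5 (neighbors processed in ascending order):
Visit order: 5, 2, 0, 1, 4, 3, 6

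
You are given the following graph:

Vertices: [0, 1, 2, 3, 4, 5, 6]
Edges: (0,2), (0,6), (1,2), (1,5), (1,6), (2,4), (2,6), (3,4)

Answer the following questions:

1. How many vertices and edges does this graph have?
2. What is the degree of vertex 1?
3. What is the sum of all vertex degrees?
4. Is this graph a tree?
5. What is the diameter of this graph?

Count: 7 vertices, 8 edges.
Vertex 1 has neighbors [2, 5, 6], degree = 3.
Handshaking lemma: 2 * 8 = 16.
A tree on 7 vertices has 6 edges. This graph has 8 edges (2 extra). Not a tree.
Diameter (longest shortest path) = 4.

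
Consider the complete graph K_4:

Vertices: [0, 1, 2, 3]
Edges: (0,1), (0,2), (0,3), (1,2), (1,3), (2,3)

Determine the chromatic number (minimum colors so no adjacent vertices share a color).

In K_4, every vertex is adjacent to every other vertex.
Each vertex needs a unique color.
Chromatic number = 4.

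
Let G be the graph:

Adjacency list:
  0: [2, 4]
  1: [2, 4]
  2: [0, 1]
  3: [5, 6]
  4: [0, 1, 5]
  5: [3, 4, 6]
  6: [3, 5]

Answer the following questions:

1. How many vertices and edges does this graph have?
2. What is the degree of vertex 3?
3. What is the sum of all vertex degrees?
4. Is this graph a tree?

Count: 7 vertices, 8 edges.
Vertex 3 has neighbors [5, 6], degree = 2.
Handshaking lemma: 2 * 8 = 16.
A tree on 7 vertices has 6 edges. This graph has 8 edges (2 extra). Not a tree.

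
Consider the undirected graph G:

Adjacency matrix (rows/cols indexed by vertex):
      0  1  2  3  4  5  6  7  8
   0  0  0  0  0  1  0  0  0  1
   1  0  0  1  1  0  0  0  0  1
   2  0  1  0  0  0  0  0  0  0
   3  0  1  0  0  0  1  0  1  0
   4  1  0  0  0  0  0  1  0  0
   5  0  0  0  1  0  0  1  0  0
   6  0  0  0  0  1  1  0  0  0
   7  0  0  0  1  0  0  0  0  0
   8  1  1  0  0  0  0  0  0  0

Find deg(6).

Vertex 6 has neighbors [4, 5], so deg(6) = 2.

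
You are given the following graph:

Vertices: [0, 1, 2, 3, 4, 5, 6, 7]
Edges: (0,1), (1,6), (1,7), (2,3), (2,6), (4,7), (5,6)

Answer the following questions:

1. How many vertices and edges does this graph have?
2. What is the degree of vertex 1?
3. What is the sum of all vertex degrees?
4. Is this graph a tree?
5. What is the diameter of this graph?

Count: 8 vertices, 7 edges.
Vertex 1 has neighbors [0, 6, 7], degree = 3.
Handshaking lemma: 2 * 7 = 14.
A graph is a tree iff it is connected and has exactly n-1 edges. This graph is connected (all 8 vertices in one component) and has 8-1 = 7 edges. It is a tree.
Diameter (longest shortest path) = 5.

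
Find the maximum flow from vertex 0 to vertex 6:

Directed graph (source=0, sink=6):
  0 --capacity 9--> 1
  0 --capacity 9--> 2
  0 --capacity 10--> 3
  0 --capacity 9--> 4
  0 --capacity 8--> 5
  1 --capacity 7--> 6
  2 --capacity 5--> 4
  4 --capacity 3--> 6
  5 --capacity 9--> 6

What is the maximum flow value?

Computing max flow:
  Flow on (0->1): 7/9
  Flow on (0->2): 3/9
  Flow on (0->5): 8/8
  Flow on (1->6): 7/7
  Flow on (2->4): 3/5
  Flow on (4->6): 3/3
  Flow on (5->6): 8/9
Maximum flow = 18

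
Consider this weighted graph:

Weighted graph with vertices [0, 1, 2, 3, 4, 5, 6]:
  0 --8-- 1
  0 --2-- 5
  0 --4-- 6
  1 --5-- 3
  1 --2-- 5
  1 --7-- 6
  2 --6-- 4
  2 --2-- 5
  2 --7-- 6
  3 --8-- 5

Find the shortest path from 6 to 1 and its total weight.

Using Dijkstra's algorithm from vertex 6:
Shortest path: 6 -> 1
Total weight: 7 = 7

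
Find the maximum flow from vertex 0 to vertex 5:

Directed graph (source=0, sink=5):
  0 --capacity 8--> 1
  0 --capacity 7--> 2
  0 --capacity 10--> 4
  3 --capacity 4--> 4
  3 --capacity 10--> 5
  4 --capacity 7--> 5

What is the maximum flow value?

Computing max flow:
  Flow on (0->4): 7/10
  Flow on (4->5): 7/7
Maximum flow = 7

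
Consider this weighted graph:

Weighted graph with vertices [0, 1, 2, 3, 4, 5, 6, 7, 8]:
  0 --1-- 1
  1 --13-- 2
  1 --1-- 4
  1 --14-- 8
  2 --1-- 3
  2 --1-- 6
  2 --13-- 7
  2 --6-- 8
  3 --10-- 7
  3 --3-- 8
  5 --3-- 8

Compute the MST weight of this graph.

Applying Kruskal's algorithm (sort edges by weight, add if no cycle):
  Add (0,1) w=1
  Add (1,4) w=1
  Add (2,3) w=1
  Add (2,6) w=1
  Add (3,8) w=3
  Add (5,8) w=3
  Skip (2,8) w=6 (creates cycle)
  Add (3,7) w=10
  Add (1,2) w=13
  Skip (2,7) w=13 (creates cycle)
  Skip (1,8) w=14 (creates cycle)
MST weight = 33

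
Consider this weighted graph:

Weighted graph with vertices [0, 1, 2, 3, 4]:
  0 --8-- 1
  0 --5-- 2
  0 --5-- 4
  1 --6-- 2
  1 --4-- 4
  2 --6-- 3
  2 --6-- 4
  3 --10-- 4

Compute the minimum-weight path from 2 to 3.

Using Dijkstra's algorithm from vertex 2:
Shortest path: 2 -> 3
Total weight: 6 = 6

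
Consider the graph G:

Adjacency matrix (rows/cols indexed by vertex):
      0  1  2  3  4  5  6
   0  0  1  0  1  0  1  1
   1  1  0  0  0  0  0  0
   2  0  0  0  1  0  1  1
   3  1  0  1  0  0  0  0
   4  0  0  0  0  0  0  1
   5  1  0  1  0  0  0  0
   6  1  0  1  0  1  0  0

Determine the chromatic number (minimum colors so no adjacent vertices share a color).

The graph has a maximum clique of size 2 (lower bound on chromatic number).
A valid 2-coloring: {0: 0, 1: 1, 2: 0, 3: 1, 4: 0, 5: 1, 6: 1}.
Chromatic number = 2.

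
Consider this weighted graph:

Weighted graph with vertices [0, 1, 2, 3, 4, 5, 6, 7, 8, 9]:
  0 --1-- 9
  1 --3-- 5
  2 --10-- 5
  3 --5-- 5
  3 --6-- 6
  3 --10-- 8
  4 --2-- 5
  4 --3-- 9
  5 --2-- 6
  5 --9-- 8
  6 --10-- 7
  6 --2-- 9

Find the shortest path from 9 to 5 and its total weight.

Using Dijkstra's algorithm from vertex 9:
Shortest path: 9 -> 6 -> 5
Total weight: 2 + 2 = 4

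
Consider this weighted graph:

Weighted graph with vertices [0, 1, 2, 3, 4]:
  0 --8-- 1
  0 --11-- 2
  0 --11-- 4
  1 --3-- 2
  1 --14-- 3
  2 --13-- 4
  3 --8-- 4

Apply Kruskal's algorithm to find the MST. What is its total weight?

Applying Kruskal's algorithm (sort edges by weight, add if no cycle):
  Add (1,2) w=3
  Add (0,1) w=8
  Add (3,4) w=8
  Skip (0,2) w=11 (creates cycle)
  Add (0,4) w=11
  Skip (2,4) w=13 (creates cycle)
  Skip (1,3) w=14 (creates cycle)
MST weight = 30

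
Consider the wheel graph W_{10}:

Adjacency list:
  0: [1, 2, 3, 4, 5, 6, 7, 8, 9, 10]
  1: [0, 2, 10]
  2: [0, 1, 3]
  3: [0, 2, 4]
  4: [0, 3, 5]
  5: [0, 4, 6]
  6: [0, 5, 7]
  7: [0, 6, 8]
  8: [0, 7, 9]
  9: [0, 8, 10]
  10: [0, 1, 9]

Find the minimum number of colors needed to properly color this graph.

W_{10} = C_{10} plus a hub adjacent to every cycle vertex.
The outer cycle needs 2 colors (even cycle); the hub is adjacent to all of them so needs a fresh color.
Chromatic number = 2 + 1 = 3.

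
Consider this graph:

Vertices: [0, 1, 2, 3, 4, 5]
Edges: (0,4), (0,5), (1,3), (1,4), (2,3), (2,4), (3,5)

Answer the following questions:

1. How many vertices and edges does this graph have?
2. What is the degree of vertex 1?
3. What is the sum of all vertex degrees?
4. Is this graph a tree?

Count: 6 vertices, 7 edges.
Vertex 1 has neighbors [3, 4], degree = 2.
Handshaking lemma: 2 * 7 = 14.
A tree on 6 vertices has 5 edges. This graph has 7 edges (2 extra). Not a tree.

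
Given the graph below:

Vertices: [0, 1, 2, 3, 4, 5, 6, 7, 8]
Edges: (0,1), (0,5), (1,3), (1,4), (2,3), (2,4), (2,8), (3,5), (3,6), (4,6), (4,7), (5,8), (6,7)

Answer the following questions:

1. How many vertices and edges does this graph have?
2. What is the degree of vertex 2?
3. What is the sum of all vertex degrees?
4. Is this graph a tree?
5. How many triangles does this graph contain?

Count: 9 vertices, 13 edges.
Vertex 2 has neighbors [3, 4, 8], degree = 3.
Handshaking lemma: 2 * 13 = 26.
A tree on 9 vertices has 8 edges. This graph has 13 edges (5 extra). Not a tree.
Number of triangles = 1.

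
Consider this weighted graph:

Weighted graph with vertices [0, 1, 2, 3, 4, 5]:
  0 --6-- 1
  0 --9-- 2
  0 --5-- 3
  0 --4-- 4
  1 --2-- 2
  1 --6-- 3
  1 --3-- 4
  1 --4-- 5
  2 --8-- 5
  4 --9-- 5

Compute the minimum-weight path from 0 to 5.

Using Dijkstra's algorithm from vertex 0:
Shortest path: 0 -> 1 -> 5
Total weight: 6 + 4 = 10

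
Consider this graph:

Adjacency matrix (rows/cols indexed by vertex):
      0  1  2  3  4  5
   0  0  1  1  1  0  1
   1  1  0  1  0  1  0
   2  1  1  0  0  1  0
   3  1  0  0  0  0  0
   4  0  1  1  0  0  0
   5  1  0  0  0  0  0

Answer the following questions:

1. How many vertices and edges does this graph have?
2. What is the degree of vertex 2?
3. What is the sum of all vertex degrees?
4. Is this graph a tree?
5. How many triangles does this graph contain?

Count: 6 vertices, 7 edges.
Vertex 2 has neighbors [0, 1, 4], degree = 3.
Handshaking lemma: 2 * 7 = 14.
A tree on 6 vertices has 5 edges. This graph has 7 edges (2 extra). Not a tree.
Number of triangles = 2.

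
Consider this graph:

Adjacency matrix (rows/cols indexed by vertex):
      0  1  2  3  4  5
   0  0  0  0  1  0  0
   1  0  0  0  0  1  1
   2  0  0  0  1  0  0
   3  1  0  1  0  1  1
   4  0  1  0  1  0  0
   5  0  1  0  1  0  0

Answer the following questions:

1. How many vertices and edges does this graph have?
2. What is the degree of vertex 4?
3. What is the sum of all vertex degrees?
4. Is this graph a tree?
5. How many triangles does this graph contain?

Count: 6 vertices, 6 edges.
Vertex 4 has neighbors [1, 3], degree = 2.
Handshaking lemma: 2 * 6 = 12.
A tree on 6 vertices has 5 edges. This graph has 6 edges (1 extra). Not a tree.
Number of triangles = 0.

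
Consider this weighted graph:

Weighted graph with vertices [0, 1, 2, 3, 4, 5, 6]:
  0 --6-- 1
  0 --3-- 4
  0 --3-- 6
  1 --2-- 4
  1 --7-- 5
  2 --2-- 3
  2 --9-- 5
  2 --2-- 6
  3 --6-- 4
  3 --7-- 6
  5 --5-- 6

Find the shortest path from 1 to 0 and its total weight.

Using Dijkstra's algorithm from vertex 1:
Shortest path: 1 -> 4 -> 0
Total weight: 2 + 3 = 5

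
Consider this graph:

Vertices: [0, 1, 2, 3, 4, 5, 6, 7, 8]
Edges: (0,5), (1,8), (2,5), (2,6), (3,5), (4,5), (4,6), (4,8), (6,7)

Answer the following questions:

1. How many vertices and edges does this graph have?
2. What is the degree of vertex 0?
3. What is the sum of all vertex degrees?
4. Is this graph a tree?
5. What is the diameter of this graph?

Count: 9 vertices, 9 edges.
Vertex 0 has neighbors [5], degree = 1.
Handshaking lemma: 2 * 9 = 18.
A tree on 9 vertices has 8 edges. This graph has 9 edges (1 extra). Not a tree.
Diameter (longest shortest path) = 4.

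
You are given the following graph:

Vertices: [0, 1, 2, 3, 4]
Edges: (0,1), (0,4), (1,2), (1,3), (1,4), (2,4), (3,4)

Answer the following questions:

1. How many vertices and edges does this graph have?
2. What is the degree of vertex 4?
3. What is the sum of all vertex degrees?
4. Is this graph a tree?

Count: 5 vertices, 7 edges.
Vertex 4 has neighbors [0, 1, 2, 3], degree = 4.
Handshaking lemma: 2 * 7 = 14.
A tree on 5 vertices has 4 edges. This graph has 7 edges (3 extra). Not a tree.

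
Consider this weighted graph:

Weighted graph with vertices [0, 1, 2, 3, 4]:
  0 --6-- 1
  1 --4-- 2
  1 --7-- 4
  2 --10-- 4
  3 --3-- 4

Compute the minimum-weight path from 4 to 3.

Using Dijkstra's algorithm from vertex 4:
Shortest path: 4 -> 3
Total weight: 3 = 3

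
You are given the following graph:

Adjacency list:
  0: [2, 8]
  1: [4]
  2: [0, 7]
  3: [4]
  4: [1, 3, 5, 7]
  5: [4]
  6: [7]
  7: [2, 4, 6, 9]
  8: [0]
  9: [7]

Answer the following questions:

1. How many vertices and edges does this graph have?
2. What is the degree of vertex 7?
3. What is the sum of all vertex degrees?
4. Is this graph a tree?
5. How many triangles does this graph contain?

Count: 10 vertices, 9 edges.
Vertex 7 has neighbors [2, 4, 6, 9], degree = 4.
Handshaking lemma: 2 * 9 = 18.
A graph is a tree iff it is connected and has exactly n-1 edges. This graph is connected (all 10 vertices in one component) and has 10-1 = 9 edges. It is a tree.
Number of triangles = 0.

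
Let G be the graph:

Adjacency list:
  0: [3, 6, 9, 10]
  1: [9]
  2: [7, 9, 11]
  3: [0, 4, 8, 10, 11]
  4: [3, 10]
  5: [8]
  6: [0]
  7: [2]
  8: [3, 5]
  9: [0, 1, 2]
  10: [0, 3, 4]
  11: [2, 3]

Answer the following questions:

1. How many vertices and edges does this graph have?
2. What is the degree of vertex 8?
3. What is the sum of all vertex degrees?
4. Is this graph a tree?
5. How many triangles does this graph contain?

Count: 12 vertices, 14 edges.
Vertex 8 has neighbors [3, 5], degree = 2.
Handshaking lemma: 2 * 14 = 28.
A tree on 12 vertices has 11 edges. This graph has 14 edges (3 extra). Not a tree.
Number of triangles = 2.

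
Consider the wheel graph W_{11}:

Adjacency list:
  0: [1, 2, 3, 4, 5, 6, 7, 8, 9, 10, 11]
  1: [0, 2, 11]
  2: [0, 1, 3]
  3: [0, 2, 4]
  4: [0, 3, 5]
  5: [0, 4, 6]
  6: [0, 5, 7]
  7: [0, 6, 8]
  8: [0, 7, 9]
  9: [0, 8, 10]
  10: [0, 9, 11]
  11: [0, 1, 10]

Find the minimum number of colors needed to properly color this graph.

W_{11} = C_{11} plus a hub adjacent to every cycle vertex.
The outer cycle needs 3 colors (odd cycle); the hub is adjacent to all of them so needs a fresh color.
Chromatic number = 3 + 1 = 4.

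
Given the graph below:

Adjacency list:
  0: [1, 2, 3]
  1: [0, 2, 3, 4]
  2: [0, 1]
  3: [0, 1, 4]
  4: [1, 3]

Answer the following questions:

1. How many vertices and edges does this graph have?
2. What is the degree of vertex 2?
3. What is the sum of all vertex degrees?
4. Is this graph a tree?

Count: 5 vertices, 7 edges.
Vertex 2 has neighbors [0, 1], degree = 2.
Handshaking lemma: 2 * 7 = 14.
A tree on 5 vertices has 4 edges. This graph has 7 edges (3 extra). Not a tree.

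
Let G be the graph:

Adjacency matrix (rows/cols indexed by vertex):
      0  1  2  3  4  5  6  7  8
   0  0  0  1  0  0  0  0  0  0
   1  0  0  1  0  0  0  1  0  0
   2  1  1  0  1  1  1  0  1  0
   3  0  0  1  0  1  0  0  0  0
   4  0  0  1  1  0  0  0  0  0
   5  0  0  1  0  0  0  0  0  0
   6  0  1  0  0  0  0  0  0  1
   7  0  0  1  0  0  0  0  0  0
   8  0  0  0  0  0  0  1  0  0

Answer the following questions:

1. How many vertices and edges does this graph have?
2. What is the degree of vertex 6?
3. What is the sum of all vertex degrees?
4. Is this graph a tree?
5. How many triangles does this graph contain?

Count: 9 vertices, 9 edges.
Vertex 6 has neighbors [1, 8], degree = 2.
Handshaking lemma: 2 * 9 = 18.
A tree on 9 vertices has 8 edges. This graph has 9 edges (1 extra). Not a tree.
Number of triangles = 1.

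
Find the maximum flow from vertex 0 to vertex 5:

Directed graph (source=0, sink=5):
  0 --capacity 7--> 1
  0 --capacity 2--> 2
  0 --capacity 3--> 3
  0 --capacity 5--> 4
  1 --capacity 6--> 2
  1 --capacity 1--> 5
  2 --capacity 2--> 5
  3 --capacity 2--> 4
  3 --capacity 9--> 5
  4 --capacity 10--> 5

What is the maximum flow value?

Computing max flow:
  Flow on (0->1): 3/7
  Flow on (0->3): 3/3
  Flow on (0->4): 5/5
  Flow on (1->2): 2/6
  Flow on (1->5): 1/1
  Flow on (2->5): 2/2
  Flow on (3->5): 3/9
  Flow on (4->5): 5/10
Maximum flow = 11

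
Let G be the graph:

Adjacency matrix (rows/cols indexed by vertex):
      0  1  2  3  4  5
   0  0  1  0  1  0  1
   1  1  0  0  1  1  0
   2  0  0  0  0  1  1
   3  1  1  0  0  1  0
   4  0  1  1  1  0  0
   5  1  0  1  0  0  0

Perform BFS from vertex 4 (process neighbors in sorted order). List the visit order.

BFS from vertex 4 (neighbors processed in ascending order):
Visit order: 4, 1, 2, 3, 0, 5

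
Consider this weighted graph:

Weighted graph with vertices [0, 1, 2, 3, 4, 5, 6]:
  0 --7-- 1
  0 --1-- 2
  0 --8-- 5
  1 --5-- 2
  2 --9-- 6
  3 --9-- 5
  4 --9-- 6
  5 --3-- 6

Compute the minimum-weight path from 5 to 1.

Using Dijkstra's algorithm from vertex 5:
Shortest path: 5 -> 0 -> 2 -> 1
Total weight: 8 + 1 + 5 = 14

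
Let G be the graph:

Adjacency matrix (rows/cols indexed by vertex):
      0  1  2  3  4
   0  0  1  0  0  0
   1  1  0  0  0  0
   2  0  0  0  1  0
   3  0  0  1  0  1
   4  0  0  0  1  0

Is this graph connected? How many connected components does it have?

Checking connectivity: the graph has 2 connected component(s).
Components: [[0, 1], [2, 3, 4]]. The graph is NOT connected.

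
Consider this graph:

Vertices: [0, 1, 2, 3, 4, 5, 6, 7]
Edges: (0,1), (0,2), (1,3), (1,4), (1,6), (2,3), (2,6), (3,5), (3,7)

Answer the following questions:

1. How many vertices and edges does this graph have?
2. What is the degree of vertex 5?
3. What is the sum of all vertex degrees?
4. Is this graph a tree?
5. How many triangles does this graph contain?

Count: 8 vertices, 9 edges.
Vertex 5 has neighbors [3], degree = 1.
Handshaking lemma: 2 * 9 = 18.
A tree on 8 vertices has 7 edges. This graph has 9 edges (2 extra). Not a tree.
Number of triangles = 0.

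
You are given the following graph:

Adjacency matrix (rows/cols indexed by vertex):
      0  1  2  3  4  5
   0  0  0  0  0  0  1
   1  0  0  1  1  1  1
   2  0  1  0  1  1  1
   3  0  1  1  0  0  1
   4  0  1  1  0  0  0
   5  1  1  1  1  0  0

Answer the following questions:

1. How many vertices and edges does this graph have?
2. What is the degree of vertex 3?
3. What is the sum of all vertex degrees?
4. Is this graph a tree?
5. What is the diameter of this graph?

Count: 6 vertices, 9 edges.
Vertex 3 has neighbors [1, 2, 5], degree = 3.
Handshaking lemma: 2 * 9 = 18.
A tree on 6 vertices has 5 edges. This graph has 9 edges (4 extra). Not a tree.
Diameter (longest shortest path) = 3.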